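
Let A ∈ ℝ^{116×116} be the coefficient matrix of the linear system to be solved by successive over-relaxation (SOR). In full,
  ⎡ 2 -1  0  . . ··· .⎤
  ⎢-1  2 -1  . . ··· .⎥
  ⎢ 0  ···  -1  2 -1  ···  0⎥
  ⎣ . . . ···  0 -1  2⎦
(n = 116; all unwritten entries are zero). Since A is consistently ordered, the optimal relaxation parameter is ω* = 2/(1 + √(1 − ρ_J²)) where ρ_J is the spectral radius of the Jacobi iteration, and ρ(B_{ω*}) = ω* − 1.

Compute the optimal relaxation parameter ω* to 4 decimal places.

ω* = 1.9477

B_J for the 116×116 system has eigenvalues cos(kπ/117); ρ_J = cos(π/117) = 0.9996.
√(1 − cos²(π/117)) = sin(π/117) ≈ 0.02685.
Young: ω* = 2/(1+√(1−ρ_J²)) = 2/(1+0.02685) = 2/1.02685 = 1.9477.
[ρ_SOR] ω* − 1 = 0.9477.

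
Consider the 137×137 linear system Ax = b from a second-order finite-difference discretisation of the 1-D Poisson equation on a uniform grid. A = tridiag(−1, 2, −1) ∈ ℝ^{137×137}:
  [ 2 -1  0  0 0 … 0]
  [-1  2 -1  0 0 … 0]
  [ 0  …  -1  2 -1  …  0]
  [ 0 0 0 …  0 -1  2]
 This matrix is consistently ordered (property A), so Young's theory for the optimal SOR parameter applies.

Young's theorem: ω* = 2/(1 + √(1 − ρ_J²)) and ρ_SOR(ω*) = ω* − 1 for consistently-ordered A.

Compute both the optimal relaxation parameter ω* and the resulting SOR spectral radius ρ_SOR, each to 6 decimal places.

ρ_J = max_k |cos(kπ/138)| = cos(π/138) = 0.999741
√(1 − cos²(π/138)) = sin(π/138) ≈ 0.0227632.
ω* = 2/(1 + 0.0227632) = 2/1.0227632 = 1.955487.
At ω = 1.955487 every |λ(B_ω)| = ω−1, so ρ_SOR = 0.955487.

ω* = 1.955487, ρ_SOR = 0.955487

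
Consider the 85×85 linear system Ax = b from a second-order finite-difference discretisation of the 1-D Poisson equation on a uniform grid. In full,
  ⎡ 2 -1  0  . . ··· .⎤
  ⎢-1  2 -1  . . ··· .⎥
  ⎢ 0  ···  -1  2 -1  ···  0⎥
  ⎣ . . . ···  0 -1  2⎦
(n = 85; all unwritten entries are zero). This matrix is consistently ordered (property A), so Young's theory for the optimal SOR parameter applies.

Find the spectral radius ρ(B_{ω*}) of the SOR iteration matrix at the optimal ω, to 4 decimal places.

ρ_SOR = 0.9295

With n=85, ρ(Jacobi) = cos(π/86) = 0.9993.
√(1−ρ_J²) = |sin(π/86)| = 0.03652
ω* = 2/(1+0.03652) = 1.9295
ρ_SOR = ω* − 1 ≈ 0.9295.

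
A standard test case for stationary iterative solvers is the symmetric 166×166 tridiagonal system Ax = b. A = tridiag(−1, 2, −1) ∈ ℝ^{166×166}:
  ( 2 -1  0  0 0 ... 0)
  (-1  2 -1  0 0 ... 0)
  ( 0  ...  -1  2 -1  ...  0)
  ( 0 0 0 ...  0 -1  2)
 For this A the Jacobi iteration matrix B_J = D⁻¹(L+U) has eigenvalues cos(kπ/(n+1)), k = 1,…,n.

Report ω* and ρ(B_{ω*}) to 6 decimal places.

½·tridiag(1,0,1) at n=166: λ_k = cos(kπ/167); max |λ| at k=1 ⇒ ρ_J = cos(π/167) ≈ 0.999823.
1 − cos²(π/167) = sin²(π/167) ⇒ √(1−ρ_J²) = sin(π/167) = 0.0188108.
ω* = 2 / (1 + 0.0188108) = 2 / 1.0188108 ≈ 1.963073.
Hence ρ(B_{ω*}) = 1.963073 − 1 = 0.963073.

ω* = 1.963073, ρ_SOR = 0.963073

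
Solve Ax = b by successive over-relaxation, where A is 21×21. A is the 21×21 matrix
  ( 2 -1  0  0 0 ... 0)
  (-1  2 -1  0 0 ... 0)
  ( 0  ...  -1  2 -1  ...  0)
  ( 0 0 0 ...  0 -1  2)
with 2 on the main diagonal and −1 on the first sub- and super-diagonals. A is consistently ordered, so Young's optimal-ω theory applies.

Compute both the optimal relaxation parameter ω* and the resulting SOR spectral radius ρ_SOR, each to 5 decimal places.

ω* = 1.75083, ρ_SOR = 0.75083

½·tridiag(1,0,1) at n=21: λ_k = cos(kπ/22); max |λ| at k=1 ⇒ ρ_J = cos(π/22) ≈ 0.98982.
√(1−ρ_J²) = |sin(π/22)| = 0.142315
[ω*] 2 ÷ (1 + 0.142315) = 2 ÷ 1.142315 = 1.75083.
and ρ(B_{ω*}) = 1.75083 − 1 = 0.75083.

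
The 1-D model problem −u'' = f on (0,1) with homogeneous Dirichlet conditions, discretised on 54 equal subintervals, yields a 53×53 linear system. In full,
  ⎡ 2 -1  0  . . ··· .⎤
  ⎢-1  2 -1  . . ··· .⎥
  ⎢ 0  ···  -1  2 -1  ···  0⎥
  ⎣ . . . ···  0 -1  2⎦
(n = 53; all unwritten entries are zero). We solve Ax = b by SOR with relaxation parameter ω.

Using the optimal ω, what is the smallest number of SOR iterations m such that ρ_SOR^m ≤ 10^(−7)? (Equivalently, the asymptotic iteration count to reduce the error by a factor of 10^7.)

½·tridiag(1,0,1) at n=53: λ_k = cos(kπ/54); max |λ| at k=1 ⇒ ρ_J = cos(π/54) ≈ 0.9983082.
√(1−ρ_J²) simplifies to sin(π/54) = 0.0581448.
ω* = 2/(1 + 0.0581448) = 2/1.0581448 = 1.8901005.
and ρ(B_{ω*}) = 1.8901005 − 1 = 0.8901005.
7·ln10 = 16.1181; −ln(0.8901005) = 0.116421; m = ⌈16.1181/0.116421⌉ = ⌈138.447⌉ = 139.

m = 139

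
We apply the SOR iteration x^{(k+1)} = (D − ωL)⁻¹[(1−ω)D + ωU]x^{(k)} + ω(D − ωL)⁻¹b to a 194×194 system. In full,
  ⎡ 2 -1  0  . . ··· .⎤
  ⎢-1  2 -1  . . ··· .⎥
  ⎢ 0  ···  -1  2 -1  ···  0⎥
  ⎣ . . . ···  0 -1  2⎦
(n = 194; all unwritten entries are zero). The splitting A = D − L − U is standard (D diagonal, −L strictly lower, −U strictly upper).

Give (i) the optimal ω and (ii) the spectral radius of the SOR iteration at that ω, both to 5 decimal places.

With n=194, ρ(Jacobi) = cos(π/195) = 0.99987.
root = sin(π/195) = 0.016110  (since 1−cos² = sin²).
Young: ω* = 2/(1+√(1−ρ_J²)) = 2/(1+0.016110) = 2/1.016110 = 1.96829.
[ρ_SOR] ω* − 1 = 0.96829.

ω* = 1.96829, ρ_SOR = 0.96829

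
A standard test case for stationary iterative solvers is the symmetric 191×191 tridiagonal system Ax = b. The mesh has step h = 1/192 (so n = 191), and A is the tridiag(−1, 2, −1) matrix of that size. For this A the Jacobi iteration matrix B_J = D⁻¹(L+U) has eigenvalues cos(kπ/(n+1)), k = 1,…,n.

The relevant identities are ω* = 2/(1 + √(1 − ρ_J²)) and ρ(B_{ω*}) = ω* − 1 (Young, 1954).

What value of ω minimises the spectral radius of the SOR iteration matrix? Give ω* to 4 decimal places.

ω* = 1.9678

spectrum of D⁻¹(L+U) = {cos(kπ/192) : 1≤k≤191}; ρ_J = cos(π/192) = 0.9999.
root = sin(π/192) = 0.01636  (since 1−cos² = sin²).
ω* = 2/(1+0.01636) = 1.9678
and ρ(B_{ω*}) = 1.9678 − 1 = 0.9678.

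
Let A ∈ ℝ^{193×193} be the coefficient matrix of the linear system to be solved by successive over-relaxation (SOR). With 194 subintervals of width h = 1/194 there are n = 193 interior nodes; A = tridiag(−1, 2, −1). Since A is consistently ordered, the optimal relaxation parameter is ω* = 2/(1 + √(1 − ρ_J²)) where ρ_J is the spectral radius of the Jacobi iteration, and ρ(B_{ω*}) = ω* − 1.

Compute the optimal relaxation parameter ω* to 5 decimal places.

ω* = 1.96813

spectrum of D⁻¹(L+U) = {cos(kπ/194) : 1≤k≤193}; ρ_J = cos(π/194) = 0.99987.
√(1−ρ_J²) simplifies to sin(π/194) = 0.016193.
ω* = 2/(1 + 0.016193) = 2/1.016193 = 1.96813.
ρ_SOR = ω* − 1 = 1.96813 − 1 = 0.96813.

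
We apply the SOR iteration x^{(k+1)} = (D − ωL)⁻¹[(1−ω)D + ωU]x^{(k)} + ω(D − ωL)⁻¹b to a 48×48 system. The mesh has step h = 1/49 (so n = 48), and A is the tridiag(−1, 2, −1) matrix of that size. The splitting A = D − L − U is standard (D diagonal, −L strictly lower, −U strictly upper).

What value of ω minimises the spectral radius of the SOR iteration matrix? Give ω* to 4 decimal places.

ρ_J = max_k |cos(kπ/49)| = cos(π/49) = 0.9979
1 − cos²(π/49) = sin²(π/49) ⇒ √(1−ρ_J²) = sin(π/49) = 0.06407.
ω* = 2 / (1 + 0.06407) = 2 / 1.06407 ≈ 1.8796.
At ω = 1.8796 every |λ(B_ω)| = ω−1, so ρ_SOR = 0.8796.

ω* = 1.8796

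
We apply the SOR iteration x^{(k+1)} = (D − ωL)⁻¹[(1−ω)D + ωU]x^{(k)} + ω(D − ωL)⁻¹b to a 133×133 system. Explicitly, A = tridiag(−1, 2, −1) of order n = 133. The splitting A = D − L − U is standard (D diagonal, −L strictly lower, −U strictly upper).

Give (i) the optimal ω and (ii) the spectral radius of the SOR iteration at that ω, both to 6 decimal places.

ω* = 1.954189, ρ_SOR = 0.954189

With n=133, ρ(Jacobi) = cos(π/134) = 0.999725.
root = sin(π/134) = 0.0234426  (since 1−cos² = sin²).
Young: ω* = 2/(1+√(1−ρ_J²)) = 2/(1+0.0234426) = 2/1.0234426 = 1.954189.
At ω = 1.954189 every |λ(B_ω)| = ω−1, so ρ_SOR = 0.954189.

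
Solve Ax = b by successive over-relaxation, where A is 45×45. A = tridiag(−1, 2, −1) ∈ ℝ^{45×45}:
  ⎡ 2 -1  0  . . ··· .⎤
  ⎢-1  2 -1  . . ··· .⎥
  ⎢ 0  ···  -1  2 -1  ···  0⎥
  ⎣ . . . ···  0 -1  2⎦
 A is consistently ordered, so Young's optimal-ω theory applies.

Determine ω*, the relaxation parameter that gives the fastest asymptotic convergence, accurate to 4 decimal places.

ω* = 1.8722

½·tridiag(1,0,1) at n=45: λ_k = cos(kπ/46); max |λ| at k=1 ⇒ ρ_J = cos(π/46) ≈ 0.9977.
root = sin(π/46) = 0.06824  (since 1−cos² = sin²).
ω* = 2/(1 + 0.06824) = 2/1.06824 = 1.8722.
At ω = 1.8722 every |λ(B_ω)| = ω−1, so ρ_SOR = 0.8722.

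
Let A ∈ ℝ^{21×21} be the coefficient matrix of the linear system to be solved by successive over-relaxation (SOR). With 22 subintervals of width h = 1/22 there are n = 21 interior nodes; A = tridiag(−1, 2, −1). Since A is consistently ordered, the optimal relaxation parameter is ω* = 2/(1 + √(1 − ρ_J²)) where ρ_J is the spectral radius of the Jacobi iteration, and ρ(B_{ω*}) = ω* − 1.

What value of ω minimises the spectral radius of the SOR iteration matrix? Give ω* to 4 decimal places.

spectrum of D⁻¹(L+U) = {cos(kπ/22) : 1≤k≤21}; ρ_J = cos(π/22) = 0.9898.
√(1 − cos²(π/22)) = sin(π/22) ≈ 0.14231.
ω* = 2 / (1 + 0.14231) = 2 / 1.14231 ≈ 1.7508.
Hence ρ(B_{ω*}) = 1.7508 − 1 = 0.7508.

ω* = 1.7508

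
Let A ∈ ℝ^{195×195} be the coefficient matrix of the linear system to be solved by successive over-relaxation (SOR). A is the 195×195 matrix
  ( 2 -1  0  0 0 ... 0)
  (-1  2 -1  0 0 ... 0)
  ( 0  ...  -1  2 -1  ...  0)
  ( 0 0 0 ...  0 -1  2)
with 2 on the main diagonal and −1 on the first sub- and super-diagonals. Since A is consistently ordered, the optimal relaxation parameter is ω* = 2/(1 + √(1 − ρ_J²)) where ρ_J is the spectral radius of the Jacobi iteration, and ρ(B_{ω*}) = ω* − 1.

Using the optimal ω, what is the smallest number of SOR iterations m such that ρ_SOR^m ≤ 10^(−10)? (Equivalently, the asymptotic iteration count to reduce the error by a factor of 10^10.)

B_J for the 195×195 system has eigenvalues cos(kπ/196); ρ_J = cos(π/196) = 0.9998715.
√(1−ρ_J²) = |sin(π/196)| = 0.0160278
[ω*] 2 ÷ (1 + 0.0160278) = 2 ÷ 1.0160278 = 1.9684501.
and ρ(B_{ω*}) = 1.9684501 − 1 = 0.9684501.
m ≥ 10·ln10 / (−ln 0.9684501) = 718.251; smallest integer m = 719.

m = 719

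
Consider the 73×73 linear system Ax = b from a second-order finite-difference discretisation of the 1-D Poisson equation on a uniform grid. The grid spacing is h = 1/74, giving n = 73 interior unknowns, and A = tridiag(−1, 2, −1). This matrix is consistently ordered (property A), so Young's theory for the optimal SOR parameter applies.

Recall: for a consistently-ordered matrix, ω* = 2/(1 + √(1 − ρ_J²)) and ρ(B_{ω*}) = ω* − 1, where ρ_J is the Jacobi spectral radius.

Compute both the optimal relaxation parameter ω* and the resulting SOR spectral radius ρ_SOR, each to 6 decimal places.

ω* = 1.918573, ρ_SOR = 0.918573

[ρ_J] n=73: ρ(B_J) = cos(π/(n+1)) = cos(π/74) = 0.999099.
√(1 − cos²(π/74)) = sin(π/74) ≈ 0.0424412.
So ω* = 2/1.0424412 = 1.918573 (Young).
and ρ(B_{ω*}) = 1.918573 − 1 = 0.918573.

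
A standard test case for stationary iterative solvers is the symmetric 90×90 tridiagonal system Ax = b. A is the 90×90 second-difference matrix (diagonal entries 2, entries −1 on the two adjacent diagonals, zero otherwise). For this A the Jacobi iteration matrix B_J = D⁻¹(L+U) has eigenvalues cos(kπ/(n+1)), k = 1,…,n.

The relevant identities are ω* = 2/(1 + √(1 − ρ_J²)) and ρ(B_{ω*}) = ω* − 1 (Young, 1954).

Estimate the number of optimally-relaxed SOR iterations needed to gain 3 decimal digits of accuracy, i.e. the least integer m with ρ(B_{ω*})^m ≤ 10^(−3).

B_J for the 90×90 system has eigenvalues cos(kπ/91); ρ_J = cos(π/91) = 0.9994041.
root = sin(π/91) = 0.0345161  (since 1−cos² = sin²).
So ω* = 2/1.0345161 = 1.9332710 (Young).
[ρ_SOR] ω* − 1 = 0.9332710.
(0.9332710)^m ≤ 10^{−3}  ⇒  m·ln(0.9332710) ≤ −3·ln10  ⇒  m ≥ 100.026  ⇒  m = 101

m = 101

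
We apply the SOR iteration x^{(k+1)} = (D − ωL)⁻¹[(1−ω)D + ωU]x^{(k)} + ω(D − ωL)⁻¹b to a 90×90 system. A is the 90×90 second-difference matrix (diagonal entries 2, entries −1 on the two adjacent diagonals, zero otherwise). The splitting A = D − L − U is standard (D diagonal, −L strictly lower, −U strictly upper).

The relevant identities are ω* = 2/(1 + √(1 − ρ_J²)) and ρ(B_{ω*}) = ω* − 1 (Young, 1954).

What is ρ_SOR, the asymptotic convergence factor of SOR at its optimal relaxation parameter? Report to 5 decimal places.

ρ_SOR = 0.93327

B_J for the 90×90 system has eigenvalues cos(kπ/91); ρ_J = cos(π/91) = 0.99940.
1 − cos²(π/91) = sin²(π/91) ⇒ √(1−ρ_J²) = sin(π/91) = 0.034516.
ω* = 2 / (1 + 0.034516) = 2 / 1.034516 ≈ 1.93327.
ρ_SOR = ω* − 1 = 1.93327 − 1 = 0.93327.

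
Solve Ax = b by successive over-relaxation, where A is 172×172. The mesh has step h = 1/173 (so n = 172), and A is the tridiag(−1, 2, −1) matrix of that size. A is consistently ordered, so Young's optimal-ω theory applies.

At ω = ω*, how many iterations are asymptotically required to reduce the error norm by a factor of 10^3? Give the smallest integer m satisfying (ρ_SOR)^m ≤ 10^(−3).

m = 191

spectrum of D⁻¹(L+U) = {cos(kπ/173) : 1≤k≤172}; ρ_J = cos(π/173) = 0.9998351.
√(1 − cos²(π/173)) = sin(π/173) ≈ 0.0181585.
So ω* = 2/1.0181585 = 1.9643307 (Young).
ρ_SOR = ω* − 1 ≈ 0.9643307.
For 3 digits: m = 3·ln10 / (−ln 0.9643307) = 6.90776/0.036321 = 190.186; round up → m = 191.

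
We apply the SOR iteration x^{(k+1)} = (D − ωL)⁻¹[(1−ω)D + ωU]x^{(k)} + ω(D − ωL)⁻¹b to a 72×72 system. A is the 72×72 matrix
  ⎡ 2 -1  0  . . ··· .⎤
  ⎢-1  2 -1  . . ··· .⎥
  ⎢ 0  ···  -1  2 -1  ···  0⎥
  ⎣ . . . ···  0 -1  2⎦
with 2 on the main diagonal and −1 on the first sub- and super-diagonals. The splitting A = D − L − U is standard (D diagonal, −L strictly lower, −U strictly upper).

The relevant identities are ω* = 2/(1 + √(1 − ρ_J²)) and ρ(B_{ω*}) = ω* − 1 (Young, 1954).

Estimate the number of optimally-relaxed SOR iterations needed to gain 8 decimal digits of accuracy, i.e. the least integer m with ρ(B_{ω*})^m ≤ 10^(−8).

½·tridiag(1,0,1) at n=72: λ_k = cos(kπ/73); max |λ| at k=1 ⇒ ρ_J = cos(π/73) ≈ 0.9990741.
√(1 − cos²(π/73)) = sin(π/73) ≈ 0.0430222.
So ω* = 2/1.0430222 = 1.9175047 (Young).
ρ(B_{ω*}) = ω*−1 = 0.9175047
8·ln10 = 18.4207; −ln(0.9175047) = 0.0860976; m = ⌈18.4207/0.0860976⌉ = ⌈213.951⌉ = 214.

m = 214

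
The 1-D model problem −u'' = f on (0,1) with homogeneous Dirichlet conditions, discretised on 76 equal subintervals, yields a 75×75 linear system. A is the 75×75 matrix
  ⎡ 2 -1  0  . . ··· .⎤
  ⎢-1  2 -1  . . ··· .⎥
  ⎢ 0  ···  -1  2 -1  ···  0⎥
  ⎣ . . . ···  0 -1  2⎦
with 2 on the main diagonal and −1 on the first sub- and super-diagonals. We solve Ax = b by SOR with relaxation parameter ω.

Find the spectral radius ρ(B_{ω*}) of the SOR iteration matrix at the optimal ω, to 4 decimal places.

ρ_SOR = 0.9206

[ρ_J] n=75: ρ(B_J) = cos(π/(n+1)) = cos(π/76) = 0.9991.
√(1−ρ_J²) simplifies to sin(π/76) = 0.04132.
ω* = 2/(1+0.04132) = 1.9206
[ρ_SOR] ω* − 1 = 0.9206.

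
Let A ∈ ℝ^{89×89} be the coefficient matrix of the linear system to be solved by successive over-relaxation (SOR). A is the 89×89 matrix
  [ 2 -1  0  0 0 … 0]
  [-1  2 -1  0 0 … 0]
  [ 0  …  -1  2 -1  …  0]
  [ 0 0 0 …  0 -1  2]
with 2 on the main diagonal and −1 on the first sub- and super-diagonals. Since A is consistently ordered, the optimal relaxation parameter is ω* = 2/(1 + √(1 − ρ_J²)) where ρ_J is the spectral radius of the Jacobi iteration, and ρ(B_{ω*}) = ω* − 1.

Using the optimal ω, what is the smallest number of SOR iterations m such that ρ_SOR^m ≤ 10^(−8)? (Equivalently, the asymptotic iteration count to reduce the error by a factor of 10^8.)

m = 264

[ρ_J] n=89: ρ(B_J) = cos(π/(n+1)) = cos(π/90) = 0.9993908.
√(1 − cos²(π/90)) = sin(π/90) ≈ 0.0348995.
ω* = 2/(1+0.0348995) = 1.9325548
ρ_SOR = ω* − 1 ≈ 0.9325548.
For 8 digits: m = 8·ln10 / (−ln 0.9325548) = 18.4207/0.0698274 = 263.803; round up → m = 264.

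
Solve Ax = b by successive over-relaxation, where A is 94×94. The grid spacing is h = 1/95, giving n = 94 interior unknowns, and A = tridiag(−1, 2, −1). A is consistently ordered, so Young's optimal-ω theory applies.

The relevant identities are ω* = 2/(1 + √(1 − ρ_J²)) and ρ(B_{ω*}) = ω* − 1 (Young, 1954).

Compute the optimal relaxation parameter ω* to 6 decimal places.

ω* = 1.935990

With n=94, ρ(Jacobi) = cos(π/95) = 0.999453.
1 − cos²(π/95) = sin²(π/95) ⇒ √(1−ρ_J²) = sin(π/95) = 0.0330634.
[ω*] 2 ÷ (1 + 0.0330634) = 2 ÷ 1.0330634 = 1.935990.
[ρ_SOR] ω* − 1 = 0.935990.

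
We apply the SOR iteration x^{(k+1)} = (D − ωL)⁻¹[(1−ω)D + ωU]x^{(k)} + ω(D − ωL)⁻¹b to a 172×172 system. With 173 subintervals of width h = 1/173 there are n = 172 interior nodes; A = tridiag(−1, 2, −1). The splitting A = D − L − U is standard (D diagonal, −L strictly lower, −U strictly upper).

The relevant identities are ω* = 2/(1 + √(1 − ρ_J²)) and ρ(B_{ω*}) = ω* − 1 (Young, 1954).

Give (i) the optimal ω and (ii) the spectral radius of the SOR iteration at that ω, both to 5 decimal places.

ω* = 1.96433, ρ_SOR = 0.96433

spectrum of D⁻¹(L+U) = {cos(kπ/173) : 1≤k≤172}; ρ_J = cos(π/173) = 0.99984.
√(1−ρ_J²) simplifies to sin(π/173) = 0.018158.
So ω* = 2/1.018158 = 1.96433 (Young).
ρ_SOR = ω* − 1 ≈ 0.96433.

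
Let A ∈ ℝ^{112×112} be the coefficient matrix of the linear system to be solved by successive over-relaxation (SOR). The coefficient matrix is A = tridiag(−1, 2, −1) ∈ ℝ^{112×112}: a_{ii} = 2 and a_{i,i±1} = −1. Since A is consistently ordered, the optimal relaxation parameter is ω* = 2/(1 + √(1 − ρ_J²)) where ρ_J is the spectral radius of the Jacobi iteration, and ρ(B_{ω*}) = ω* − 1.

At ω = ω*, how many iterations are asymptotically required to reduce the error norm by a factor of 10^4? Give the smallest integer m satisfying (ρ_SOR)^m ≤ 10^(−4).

m = 166

B_J for the 112×112 system has eigenvalues cos(kπ/113); ρ_J = cos(π/113) = 0.9996136.
root = sin(π/113) = 0.0277981  (since 1−cos² = sin²).
ω* = 2/(1 + 0.0277981) = 2/1.0277981 = 1.9459075.
and ρ(B_{ω*}) = 1.9459075 − 1 = 0.9459075.
Need (0.9459075)^m ≤ 10^(−4): m ≥ 4·ln10/|ln 0.9459075| = 9.21034/0.0556105 = 165.622 ⇒ m = 166.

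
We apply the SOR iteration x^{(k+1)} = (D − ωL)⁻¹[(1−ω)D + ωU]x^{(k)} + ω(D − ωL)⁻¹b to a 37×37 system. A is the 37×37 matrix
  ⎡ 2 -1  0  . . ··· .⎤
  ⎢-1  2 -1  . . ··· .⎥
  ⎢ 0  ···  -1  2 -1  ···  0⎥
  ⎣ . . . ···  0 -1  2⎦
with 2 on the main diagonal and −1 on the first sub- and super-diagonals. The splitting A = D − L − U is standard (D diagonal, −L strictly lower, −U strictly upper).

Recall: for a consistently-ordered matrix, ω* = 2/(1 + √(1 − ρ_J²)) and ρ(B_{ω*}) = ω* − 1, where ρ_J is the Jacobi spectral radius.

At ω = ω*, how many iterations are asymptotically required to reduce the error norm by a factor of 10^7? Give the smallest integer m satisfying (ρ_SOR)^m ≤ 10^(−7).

[ρ_J] n=37: ρ(B_J) = cos(π/(n+1)) = cos(π/38) = 0.9965845.
√(1−ρ_J²) simplifies to sin(π/38) = 0.0825793.
[ω*] 2 ÷ (1 + 0.0825793) = 2 ÷ 1.0825793 = 1.8474397.
and ρ(B_{ω*}) = 1.8474397 − 1 = 0.8474397.
For 7 digits: m = 7·ln10 / (−ln 0.8474397) = 16.1181/0.165536 = 97.369; round up → m = 98.

m = 98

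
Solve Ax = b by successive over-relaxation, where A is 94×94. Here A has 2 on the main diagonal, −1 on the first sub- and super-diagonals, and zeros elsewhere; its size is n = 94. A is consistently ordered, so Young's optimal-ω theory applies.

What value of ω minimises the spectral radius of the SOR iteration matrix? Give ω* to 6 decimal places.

ω* = 1.935990

[ρ_J] n=94: ρ(B_J) = cos(π/(n+1)) = cos(π/95) = 0.999453.
√(1 − cos²(π/95)) = sin(π/95) ≈ 0.0330634.
ω* = 2/(1 + 0.0330634) = 2/1.0330634 = 1.935990.
Hence ρ(B_{ω*}) = 1.935990 − 1 = 0.935990.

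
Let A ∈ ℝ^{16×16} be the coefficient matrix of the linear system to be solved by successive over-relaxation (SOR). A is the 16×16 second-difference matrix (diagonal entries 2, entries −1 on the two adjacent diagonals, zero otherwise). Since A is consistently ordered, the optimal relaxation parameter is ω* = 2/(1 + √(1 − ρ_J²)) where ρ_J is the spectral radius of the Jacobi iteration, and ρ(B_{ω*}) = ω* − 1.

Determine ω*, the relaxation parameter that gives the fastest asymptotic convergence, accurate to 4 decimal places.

spectrum of D⁻¹(L+U) = {cos(kπ/17) : 1≤k≤16}; ρ_J = cos(π/17) = 0.9830.
√(1 − cos²(π/17)) = sin(π/17) ≈ 0.18375.
ω* = 2/(1+0.18375) = 1.6895
ρ_SOR = ω* − 1 ≈ 0.6895.

ω* = 1.6895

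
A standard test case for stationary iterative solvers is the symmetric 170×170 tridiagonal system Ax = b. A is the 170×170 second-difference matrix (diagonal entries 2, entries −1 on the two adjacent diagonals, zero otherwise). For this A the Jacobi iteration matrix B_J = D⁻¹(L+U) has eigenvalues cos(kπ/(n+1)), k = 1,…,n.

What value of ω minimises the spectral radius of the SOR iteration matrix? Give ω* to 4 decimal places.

ω* = 1.9639

[ρ_J] n=170: ρ(B_J) = cos(π/(n+1)) = cos(π/171) = 0.9998.
root = sin(π/171) = 0.01837  (since 1−cos² = sin²).
So ω* = 2/1.01837 = 1.9639 (Young).
ρ_SOR = ω* − 1 ≈ 0.9639.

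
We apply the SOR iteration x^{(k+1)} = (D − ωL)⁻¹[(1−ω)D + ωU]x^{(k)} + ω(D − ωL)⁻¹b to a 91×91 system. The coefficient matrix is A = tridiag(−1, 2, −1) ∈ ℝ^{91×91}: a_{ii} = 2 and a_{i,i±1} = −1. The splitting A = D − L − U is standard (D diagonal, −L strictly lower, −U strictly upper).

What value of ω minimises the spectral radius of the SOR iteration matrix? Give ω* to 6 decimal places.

ρ_J = max_k |cos(kπ/92)| = cos(π/92) = 0.999417
1 − cos²(π/92) = sin²(π/92) ⇒ √(1−ρ_J²) = sin(π/92) = 0.0341411.
So ω* = 2/1.0341411 = 1.933972 (Young).
ρ(B_{ω*}) = ω*−1 = 0.933972

ω* = 1.933972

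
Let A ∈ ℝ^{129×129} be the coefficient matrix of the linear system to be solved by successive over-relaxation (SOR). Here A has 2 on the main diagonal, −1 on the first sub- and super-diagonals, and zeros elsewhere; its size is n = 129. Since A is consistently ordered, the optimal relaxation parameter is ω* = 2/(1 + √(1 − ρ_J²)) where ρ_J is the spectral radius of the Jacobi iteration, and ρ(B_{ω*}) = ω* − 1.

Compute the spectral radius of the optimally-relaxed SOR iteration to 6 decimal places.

ρ_SOR = 0.952813

n=129: λ(B_J) = 1 − λ(A)/2 = cos(kπ/130); k=1 gives ρ_J = 0.999708.
1 − cos²(π/130) = sin²(π/130) ⇒ √(1−ρ_J²) = sin(π/130) = 0.0241637.
[ω*] 2 ÷ (1 + 0.0241637) = 2 ÷ 1.0241637 = 1.952813.
ρ_SOR = ω* − 1 = 1.952813 − 1 = 0.952813.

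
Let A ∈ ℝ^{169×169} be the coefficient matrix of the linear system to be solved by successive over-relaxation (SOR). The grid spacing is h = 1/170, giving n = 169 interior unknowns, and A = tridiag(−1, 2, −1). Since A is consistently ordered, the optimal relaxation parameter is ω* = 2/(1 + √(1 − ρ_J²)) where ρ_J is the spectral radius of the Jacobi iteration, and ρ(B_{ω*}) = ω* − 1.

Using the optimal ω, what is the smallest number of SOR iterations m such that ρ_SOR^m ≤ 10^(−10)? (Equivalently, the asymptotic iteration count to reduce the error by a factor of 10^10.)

m = 623

spectrum of D⁻¹(L+U) = {cos(kπ/170) : 1≤k≤169}; ρ_J = cos(π/170) = 0.9998293.
1 − cos²(π/170) = sin²(π/170) ⇒ √(1−ρ_J²) = sin(π/170) = 0.0184789.
Young: ω* = 2/(1+√(1−ρ_J²)) = 2/(1+0.0184789) = 2/1.0184789 = 1.9637127.
Hence ρ(B_{ω*}) = 1.9637127 − 1 = 0.9637127.
For 10 digits: m = 10·ln10 / (−ln 0.9637127) = 23.0259/0.0369621 = 622.960; round up → m = 623.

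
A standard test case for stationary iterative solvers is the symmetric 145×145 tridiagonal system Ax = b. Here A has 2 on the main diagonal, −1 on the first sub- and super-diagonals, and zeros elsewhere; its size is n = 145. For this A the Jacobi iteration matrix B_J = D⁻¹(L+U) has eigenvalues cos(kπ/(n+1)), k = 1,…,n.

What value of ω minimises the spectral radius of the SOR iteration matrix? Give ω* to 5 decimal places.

With n=145, ρ(Jacobi) = cos(π/146) = 0.99977.
√(1 − cos²(π/146)) = sin(π/146) ≈ 0.021516.
Young: ω* = 2/(1+√(1−ρ_J²)) = 2/(1+0.021516) = 2/1.021516 = 1.95787.
[ρ_SOR] ω* − 1 = 0.95787.

ω* = 1.95787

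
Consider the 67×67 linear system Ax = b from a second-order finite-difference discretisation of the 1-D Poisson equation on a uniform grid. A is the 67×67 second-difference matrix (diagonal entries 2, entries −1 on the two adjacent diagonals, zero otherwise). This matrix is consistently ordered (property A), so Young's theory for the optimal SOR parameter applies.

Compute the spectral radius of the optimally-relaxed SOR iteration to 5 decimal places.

ρ_SOR = 0.91171

½·tridiag(1,0,1) at n=67: λ_k = cos(kπ/68); max |λ| at k=1 ⇒ ρ_J = cos(π/68) ≈ 0.99893.
√(1−ρ_J²) = |sin(π/68)| = 0.046183
[ω*] 2 ÷ (1 + 0.046183) = 2 ÷ 1.046183 = 1.91171.
[ρ_SOR] ω* − 1 = 0.91171.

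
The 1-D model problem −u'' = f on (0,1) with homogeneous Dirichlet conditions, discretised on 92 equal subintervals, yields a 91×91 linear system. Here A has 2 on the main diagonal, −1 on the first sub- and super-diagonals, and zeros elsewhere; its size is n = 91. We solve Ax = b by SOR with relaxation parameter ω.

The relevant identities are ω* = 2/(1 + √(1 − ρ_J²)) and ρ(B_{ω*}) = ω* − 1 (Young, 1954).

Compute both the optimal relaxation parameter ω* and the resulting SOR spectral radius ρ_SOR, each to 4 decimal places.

ω* = 1.9340, ρ_SOR = 0.9340

B_J for the 91×91 system has eigenvalues cos(kπ/92); ρ_J = cos(π/92) = 0.9994.
1 − cos²(π/92) = sin²(π/92) ⇒ √(1−ρ_J²) = sin(π/92) = 0.03414.
Then 2/(1+√(1−ρ_J²)) = 2/(1+0.03414); ω* = 2/1.03414 = 1.9340.
[ρ_SOR] ω* − 1 = 0.9340.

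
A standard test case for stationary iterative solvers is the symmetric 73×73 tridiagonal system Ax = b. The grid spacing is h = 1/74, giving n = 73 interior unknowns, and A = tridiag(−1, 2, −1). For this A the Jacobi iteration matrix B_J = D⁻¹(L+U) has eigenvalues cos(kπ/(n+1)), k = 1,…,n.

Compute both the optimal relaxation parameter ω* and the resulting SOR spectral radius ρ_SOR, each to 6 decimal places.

½·tridiag(1,0,1) at n=73: λ_k = cos(kπ/74); max |λ| at k=1 ⇒ ρ_J = cos(π/74) ≈ 0.999099.
root = sin(π/74) = 0.0424412  (since 1−cos² = sin²).
Then 2/(1+√(1−ρ_J²)) = 2/(1+0.0424412); ω* = 2/1.0424412 = 1.918573.
and ρ(B_{ω*}) = 1.918573 − 1 = 0.918573.

ω* = 1.918573, ρ_SOR = 0.918573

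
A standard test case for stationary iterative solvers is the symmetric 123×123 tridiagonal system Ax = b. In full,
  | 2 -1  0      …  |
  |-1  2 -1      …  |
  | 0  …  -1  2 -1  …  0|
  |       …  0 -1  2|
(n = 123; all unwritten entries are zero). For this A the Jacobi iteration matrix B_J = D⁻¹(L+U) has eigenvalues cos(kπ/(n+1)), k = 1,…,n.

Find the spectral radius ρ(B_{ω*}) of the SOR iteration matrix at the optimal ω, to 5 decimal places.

ρ_SOR = 0.95059

spectrum of D⁻¹(L+U) = {cos(kπ/124) : 1≤k≤123}; ρ_J = cos(π/124) = 0.99968.
√(1 − cos²(π/124)) = sin(π/124) ≈ 0.025333.
So ω* = 2/1.025333 = 1.95059 (Young).
and ρ(B_{ω*}) = 1.95059 − 1 = 0.95059.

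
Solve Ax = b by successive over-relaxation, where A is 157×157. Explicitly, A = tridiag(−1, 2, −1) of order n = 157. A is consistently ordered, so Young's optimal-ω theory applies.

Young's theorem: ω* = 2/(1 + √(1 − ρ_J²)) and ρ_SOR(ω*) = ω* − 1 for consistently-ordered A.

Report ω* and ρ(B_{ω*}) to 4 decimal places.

[ρ_J] n=157: ρ(B_J) = cos(π/(n+1)) = cos(π/158) = 0.9998.
root = sin(π/158) = 0.01988  (since 1−cos² = sin²).
ω* = 2/(1+0.01988) = 1.9610
At ω = 1.9610 every |λ(B_ω)| = ω−1, so ρ_SOR = 0.9610.

ω* = 1.9610, ρ_SOR = 0.9610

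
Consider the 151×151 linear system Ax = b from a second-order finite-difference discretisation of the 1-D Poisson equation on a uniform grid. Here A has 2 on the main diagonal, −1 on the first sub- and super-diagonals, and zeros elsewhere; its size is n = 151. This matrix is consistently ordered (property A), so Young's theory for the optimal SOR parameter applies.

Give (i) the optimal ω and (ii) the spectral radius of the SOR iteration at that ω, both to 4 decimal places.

ω* = 1.9595, ρ_SOR = 0.9595

ρ_J = max_k |cos(kπ/152)| = cos(π/152) = 0.9998
√(1 − cos²(π/152)) = sin(π/152) ≈ 0.02067.
ω* = 2 / (1 + 0.02067) = 2 / 1.02067 ≈ 1.9595.
ρ_SOR = ω* − 1 ≈ 0.9595.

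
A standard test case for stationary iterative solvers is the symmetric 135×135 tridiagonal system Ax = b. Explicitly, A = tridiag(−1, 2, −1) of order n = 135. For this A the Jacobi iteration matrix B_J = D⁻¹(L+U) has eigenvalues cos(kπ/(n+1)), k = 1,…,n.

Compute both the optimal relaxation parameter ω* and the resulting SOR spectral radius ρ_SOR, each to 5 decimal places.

ω* = 1.95485, ρ_SOR = 0.95485

[ρ_J] n=135: ρ(B_J) = cos(π/(n+1)) = cos(π/136) = 0.99973.
√(1−ρ_J²) = |sin(π/136)| = 0.023098
So ω* = 2/1.023098 = 1.95485 (Young).
[ρ_SOR] ω* − 1 = 0.95485.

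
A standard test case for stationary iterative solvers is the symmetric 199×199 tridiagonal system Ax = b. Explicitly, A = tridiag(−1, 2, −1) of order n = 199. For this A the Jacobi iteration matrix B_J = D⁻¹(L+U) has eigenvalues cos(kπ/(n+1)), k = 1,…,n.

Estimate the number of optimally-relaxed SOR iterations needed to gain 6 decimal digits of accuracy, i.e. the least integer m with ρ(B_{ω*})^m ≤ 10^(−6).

m = 440

spectrum of D⁻¹(L+U) = {cos(kπ/200) : 1≤k≤199}; ρ_J = cos(π/200) = 0.9998766.
√(1−ρ_J²) simplifies to sin(π/200) = 0.0157073.
Young: ω* = 2/(1+√(1−ρ_J²)) = 2/(1+0.0157073) = 2/1.0157073 = 1.9690712.
and ρ(B_{ω*}) = 1.9690712 − 1 = 0.9690712.
6·ln10 = 13.8155; −ln(0.9690712) = 0.0314172; m = ⌈13.8155/0.0314172⌉ = ⌈439.743⌉ = 440.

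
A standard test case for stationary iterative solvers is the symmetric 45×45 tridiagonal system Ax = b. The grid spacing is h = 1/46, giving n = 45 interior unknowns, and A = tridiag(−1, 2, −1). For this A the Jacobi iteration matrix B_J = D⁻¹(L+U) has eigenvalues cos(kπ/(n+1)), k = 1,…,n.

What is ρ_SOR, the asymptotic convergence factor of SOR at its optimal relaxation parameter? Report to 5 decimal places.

ρ_SOR = 0.87223

With n=45, ρ(Jacobi) = cos(π/46) = 0.99767.
1 − cos²(π/46) = sin²(π/46) ⇒ √(1−ρ_J²) = sin(π/46) = 0.068242.
Young: ω* = 2/(1+√(1−ρ_J²)) = 2/(1+0.068242) = 2/1.068242 = 1.87223.
ρ_SOR = ω* − 1 = 1.87223 − 1 = 0.87223.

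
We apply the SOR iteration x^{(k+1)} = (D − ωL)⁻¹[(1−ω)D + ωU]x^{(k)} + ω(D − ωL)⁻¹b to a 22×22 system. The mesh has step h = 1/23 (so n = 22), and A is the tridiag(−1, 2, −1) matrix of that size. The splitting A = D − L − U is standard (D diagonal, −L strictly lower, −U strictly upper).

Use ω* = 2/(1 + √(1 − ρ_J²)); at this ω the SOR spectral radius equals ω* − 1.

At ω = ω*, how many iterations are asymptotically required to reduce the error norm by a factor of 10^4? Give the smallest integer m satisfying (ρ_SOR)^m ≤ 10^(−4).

m = 34

With n=22, ρ(Jacobi) = cos(π/23) = 0.9906859.
√(1−ρ_J²) simplifies to sin(π/23) = 0.1361666.
Young: ω* = 2/(1+√(1−ρ_J²)) = 2/(1+0.1361666) = 2/1.1361666 = 1.7603052.
ρ(B_{ω*}) = ω*−1 = 0.7603052
m ≥ 4·ln10 / (−ln 0.7603052) = 33.610; smallest integer m = 34.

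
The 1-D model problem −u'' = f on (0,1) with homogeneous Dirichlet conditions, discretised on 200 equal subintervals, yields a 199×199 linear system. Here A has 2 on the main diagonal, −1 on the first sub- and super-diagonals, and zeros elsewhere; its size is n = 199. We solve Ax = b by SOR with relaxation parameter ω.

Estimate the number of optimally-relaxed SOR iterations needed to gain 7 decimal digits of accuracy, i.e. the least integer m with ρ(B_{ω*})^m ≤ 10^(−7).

With n=199, ρ(Jacobi) = cos(π/200) = 0.9998766.
√(1−ρ_J²) = |sin(π/200)| = 0.0157073
Young: ω* = 2/(1+√(1−ρ_J²)) = 2/(1+0.0157073) = 2/1.0157073 = 1.9690712.
[ρ_SOR] ω* − 1 = 0.9690712.
m ≥ 7·ln10 / (−ln 0.9690712) = 513.034; smallest integer m = 514.

m = 514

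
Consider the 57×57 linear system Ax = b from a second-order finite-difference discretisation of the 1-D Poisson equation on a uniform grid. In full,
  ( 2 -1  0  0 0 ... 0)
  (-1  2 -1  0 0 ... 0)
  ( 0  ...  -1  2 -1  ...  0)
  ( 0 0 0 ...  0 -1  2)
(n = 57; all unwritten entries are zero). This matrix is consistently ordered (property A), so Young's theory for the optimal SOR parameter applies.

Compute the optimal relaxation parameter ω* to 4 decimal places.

ω* = 1.8973

B_J for the 57×57 system has eigenvalues cos(kπ/58); ρ_J = cos(π/58) = 0.9985.
root = sin(π/58) = 0.05414  (since 1−cos² = sin²).
Then 2/(1+√(1−ρ_J²)) = 2/(1+0.05414); ω* = 2/1.05414 = 1.8973.
[ρ_SOR] ω* − 1 = 0.8973.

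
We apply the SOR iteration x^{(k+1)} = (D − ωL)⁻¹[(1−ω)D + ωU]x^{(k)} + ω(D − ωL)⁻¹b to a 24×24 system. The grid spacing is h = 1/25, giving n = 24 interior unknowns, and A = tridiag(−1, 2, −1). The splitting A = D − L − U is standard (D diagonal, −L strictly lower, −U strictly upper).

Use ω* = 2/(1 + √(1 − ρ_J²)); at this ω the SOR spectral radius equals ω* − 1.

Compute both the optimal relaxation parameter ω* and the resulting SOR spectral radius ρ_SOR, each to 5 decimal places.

ω* = 1.77725, ρ_SOR = 0.77725

ρ_J = max_k |cos(kπ/25)| = cos(π/25) = 0.99211
√(1−ρ_J²) simplifies to sin(π/25) = 0.125333.
So ω* = 2/1.125333 = 1.77725 (Young).
ρ_SOR = ω* − 1 = 1.77725 − 1 = 0.77725.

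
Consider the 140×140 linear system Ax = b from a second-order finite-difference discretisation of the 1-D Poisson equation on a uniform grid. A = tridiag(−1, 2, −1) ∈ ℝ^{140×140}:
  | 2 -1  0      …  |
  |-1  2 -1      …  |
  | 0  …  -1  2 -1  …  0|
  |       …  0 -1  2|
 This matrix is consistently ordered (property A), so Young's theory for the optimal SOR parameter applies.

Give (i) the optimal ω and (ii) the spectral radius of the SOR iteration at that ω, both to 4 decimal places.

ω* = 1.9564, ρ_SOR = 0.9564

B_J for the 140×140 system has eigenvalues cos(kπ/141); ρ_J = cos(π/141) = 0.9998.
√(1−ρ_J²) = |sin(π/141)| = 0.02228
[ω*] 2 ÷ (1 + 0.02228) = 2 ÷ 1.02228 = 1.9564.
Hence ρ(B_{ω*}) = 1.9564 − 1 = 0.9564.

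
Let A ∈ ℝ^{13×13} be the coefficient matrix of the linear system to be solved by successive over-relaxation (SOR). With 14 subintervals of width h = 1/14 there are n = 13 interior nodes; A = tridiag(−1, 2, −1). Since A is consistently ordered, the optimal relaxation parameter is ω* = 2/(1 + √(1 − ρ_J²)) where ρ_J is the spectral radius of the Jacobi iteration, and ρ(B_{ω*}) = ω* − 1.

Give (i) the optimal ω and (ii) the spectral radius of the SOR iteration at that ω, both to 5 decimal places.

ω* = 1.63596, ρ_SOR = 0.63596

B_J for the 13×13 system has eigenvalues cos(kπ/14); ρ_J = cos(π/14) = 0.97493.
√(1−ρ_J²) simplifies to sin(π/14) = 0.222521.
Then 2/(1+√(1−ρ_J²)) = 2/(1+0.222521); ω* = 2/1.222521 = 1.63596.
At ω = 1.63596 every |λ(B_ω)| = ω−1, so ρ_SOR = 0.63596.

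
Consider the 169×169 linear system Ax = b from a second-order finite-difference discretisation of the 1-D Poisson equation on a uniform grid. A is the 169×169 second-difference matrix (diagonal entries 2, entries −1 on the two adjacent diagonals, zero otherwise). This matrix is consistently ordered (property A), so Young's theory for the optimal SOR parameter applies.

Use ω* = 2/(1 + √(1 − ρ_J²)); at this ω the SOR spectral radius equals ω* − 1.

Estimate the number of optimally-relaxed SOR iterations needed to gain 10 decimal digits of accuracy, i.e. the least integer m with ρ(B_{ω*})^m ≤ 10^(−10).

m = 623

With n=169, ρ(Jacobi) = cos(π/170) = 0.9998293.
√(1−ρ_J²) = |sin(π/170)| = 0.0184789
Then 2/(1+√(1−ρ_J²)) = 2/(1+0.0184789); ω* = 2/1.0184789 = 1.9637127.
ρ(B_{ω*}) = ω*−1 = 0.9637127
m ≥ 10·ln10 / (−ln 0.9637127) = 622.960; smallest integer m = 623.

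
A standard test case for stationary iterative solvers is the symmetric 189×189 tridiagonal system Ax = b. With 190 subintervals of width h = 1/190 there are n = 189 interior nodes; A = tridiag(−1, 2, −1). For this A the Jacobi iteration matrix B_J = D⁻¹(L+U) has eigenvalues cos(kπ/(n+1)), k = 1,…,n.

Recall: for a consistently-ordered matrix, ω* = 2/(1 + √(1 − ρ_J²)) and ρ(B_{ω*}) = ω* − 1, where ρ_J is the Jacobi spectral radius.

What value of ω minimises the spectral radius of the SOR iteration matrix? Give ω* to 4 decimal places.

ω* = 1.9675

[ρ_J] n=189: ρ(B_J) = cos(π/(n+1)) = cos(π/190) = 0.9999.
root = sin(π/190) = 0.01653  (since 1−cos² = sin²).
Then 2/(1+√(1−ρ_J²)) = 2/(1+0.01653); ω* = 2/1.01653 = 1.9675.
At ω = 1.9675 every |λ(B_ω)| = ω−1, so ρ_SOR = 0.9675.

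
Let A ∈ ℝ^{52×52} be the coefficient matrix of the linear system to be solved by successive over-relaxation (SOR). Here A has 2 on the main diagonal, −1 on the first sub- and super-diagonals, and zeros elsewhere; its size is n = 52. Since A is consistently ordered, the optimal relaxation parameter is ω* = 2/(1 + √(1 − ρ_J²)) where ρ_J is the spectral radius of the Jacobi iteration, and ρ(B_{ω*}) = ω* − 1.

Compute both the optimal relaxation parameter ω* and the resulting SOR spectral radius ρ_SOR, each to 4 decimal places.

ω* = 1.8881, ρ_SOR = 0.8881

B_J for the 52×52 system has eigenvalues cos(kπ/53); ρ_J = cos(π/53) = 0.9982.
√(1 − cos²(π/53)) = sin(π/53) ≈ 0.05924.
ω* = 2/(1 + 0.05924) = 2/1.05924 = 1.8881.
[ρ_SOR] ω* − 1 = 0.8881.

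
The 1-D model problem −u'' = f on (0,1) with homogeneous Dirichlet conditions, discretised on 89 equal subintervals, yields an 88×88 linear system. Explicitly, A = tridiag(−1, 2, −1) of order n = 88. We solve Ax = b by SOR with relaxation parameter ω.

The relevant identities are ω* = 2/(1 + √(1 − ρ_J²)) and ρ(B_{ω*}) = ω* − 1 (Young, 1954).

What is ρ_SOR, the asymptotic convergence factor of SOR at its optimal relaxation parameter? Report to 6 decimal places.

n=88: λ(B_J) = 1 − λ(A)/2 = cos(kπ/89); k=1 gives ρ_J = 0.999377.
√(1−ρ_J²) = |sin(π/89)| = 0.0352915
ω* = 2 / (1 + 0.0352915) = 2 / 1.0352915 ≈ 1.931823.
ρ_SOR = ω* − 1 = 1.931823 − 1 = 0.931823.

ρ_SOR = 0.931823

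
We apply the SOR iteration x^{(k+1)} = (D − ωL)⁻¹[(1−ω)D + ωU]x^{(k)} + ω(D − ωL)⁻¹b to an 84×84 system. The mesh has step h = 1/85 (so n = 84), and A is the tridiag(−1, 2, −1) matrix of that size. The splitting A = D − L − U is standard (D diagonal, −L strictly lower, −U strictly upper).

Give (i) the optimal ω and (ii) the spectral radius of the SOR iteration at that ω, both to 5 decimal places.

[ρ_J] n=84: ρ(B_J) = cos(π/(n+1)) = cos(π/85) = 0.99932.
1 − cos²(π/85) = sin²(π/85) ⇒ √(1−ρ_J²) = sin(π/85) = 0.036951.
So ω* = 2/1.036951 = 1.92873 (Young).
ρ_SOR = ω* − 1 ≈ 0.92873.

ω* = 1.92873, ρ_SOR = 0.92873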